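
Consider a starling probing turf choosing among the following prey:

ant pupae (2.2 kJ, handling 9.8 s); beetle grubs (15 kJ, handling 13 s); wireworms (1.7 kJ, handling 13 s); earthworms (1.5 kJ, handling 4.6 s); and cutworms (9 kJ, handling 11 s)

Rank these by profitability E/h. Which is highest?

beetle grubs

Profitability E/h (kJ/s): ant pupae = 2.2/9.8 = 0.224, beetle grubs = 15/13 = 1.15, wireworms = 1.7/13 = 0.131, earthworms = 1.5/4.6 = 0.326, cutworms = 9/11 = 0.818.
Ranked: beetle grubs > cutworms > earthworms > ant pupae > wireworms.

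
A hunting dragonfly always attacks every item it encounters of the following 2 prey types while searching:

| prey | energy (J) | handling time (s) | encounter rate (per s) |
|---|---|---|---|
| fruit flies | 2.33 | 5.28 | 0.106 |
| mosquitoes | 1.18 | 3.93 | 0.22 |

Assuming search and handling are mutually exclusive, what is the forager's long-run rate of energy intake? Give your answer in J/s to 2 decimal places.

0.21 J/s

Energy encountered per unit search time: 0.106×2.33 + 0.22×1.18 = 0.5066 J/s.
Handling time per unit search time: 0.106×5.28 + 0.22×3.93 = 1.424.
Rate = 0.5066/(1 + 1.424) = 0.209 J/s.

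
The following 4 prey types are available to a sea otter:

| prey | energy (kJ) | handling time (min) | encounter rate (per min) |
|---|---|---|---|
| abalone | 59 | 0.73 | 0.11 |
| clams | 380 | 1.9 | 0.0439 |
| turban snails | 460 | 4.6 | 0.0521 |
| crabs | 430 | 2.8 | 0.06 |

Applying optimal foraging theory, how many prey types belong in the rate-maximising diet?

Rank by E/h (kJ/min): clams 200, crabs 154, turban snails 100, abalone 80.8. Include each in turn until the next type's E/h falls below the running intake rate.
Rate on top 1: 15.4. crabs: 154 > 15.4 → include.
Rate on top 2: 33.95. turban snails: 100 > 33.95 → include.
Rate on top 3: 44.56. abalone: 80.8 > 44.56 → include.
Optimal diet: clams, crabs, turban snails, abalone — 4 of 4 types.

4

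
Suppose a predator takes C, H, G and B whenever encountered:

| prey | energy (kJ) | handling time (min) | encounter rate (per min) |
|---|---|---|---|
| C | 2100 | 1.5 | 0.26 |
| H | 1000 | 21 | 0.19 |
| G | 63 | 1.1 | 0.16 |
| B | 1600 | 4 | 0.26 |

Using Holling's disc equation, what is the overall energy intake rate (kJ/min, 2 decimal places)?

176.18 kJ/min

Energy encountered per unit search time: 0.26×2100 + 0.19×1000 + 0.16×63 + 0.26×1600 = 1162 kJ/min.
Handling time per unit search time: 0.26×1.5 + 0.19×21 + 0.16×1.1 + 0.26×4 = 5.596.
Rate = 1162/(1 + 5.596) = 176.2 kJ/min.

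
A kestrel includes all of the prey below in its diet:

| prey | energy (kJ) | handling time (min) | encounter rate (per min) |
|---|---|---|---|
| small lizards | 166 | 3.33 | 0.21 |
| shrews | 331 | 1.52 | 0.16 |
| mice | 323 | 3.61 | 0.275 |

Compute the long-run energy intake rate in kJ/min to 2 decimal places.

60.18 kJ/min

R = Σλ_iE_i / (1 + Σλ_ih_i)
Numerator: 0.21×166 + 0.16×331 + 0.275×323 = 176.6
Denominator: 1 + 0.21×3.33 + 0.16×1.52 + 0.275×3.61 = 2.935
R = 176.6/2.935 = 60.18 kJ/min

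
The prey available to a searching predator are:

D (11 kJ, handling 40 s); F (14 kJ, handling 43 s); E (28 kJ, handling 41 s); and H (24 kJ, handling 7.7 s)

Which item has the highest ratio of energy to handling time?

H

In descending order of E/h:
H: 24/7.7 = 3.12 kJ/s
E: 28/41 = 0.683 kJ/s
F: 14/43 = 0.326 kJ/s
D: 11/40 = 0.275 kJ/s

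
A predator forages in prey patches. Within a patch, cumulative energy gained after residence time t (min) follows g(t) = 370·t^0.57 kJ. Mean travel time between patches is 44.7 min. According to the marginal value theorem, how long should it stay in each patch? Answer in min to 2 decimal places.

59.25 min

Optimal t* satisfies g'(t*) = g(t*)/(T + t*).
g'(t) = 0.57·370·t^-0.43. Setting 0.57·370·t^-0.43 = 370·t^0.57/(44.7+t) gives 0.57(44.7+t) = t, so 0.43·t = 0.57×44.7.
t* = 0.57×44.7/0.43 = 59.25 min.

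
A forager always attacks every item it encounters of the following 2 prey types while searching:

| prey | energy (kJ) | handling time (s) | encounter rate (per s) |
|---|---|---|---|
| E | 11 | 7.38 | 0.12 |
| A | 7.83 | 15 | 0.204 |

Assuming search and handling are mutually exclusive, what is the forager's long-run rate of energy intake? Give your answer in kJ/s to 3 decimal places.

R = Σλ_iE_i / (1 + Σλ_ih_i)
Numerator: 0.12×11 + 0.204×7.83 = 2.917
Denominator: 1 + 0.12×7.38 + 0.204×15 = 4.946
R = 2.917/4.946 = 0.5899 kJ/s

0.590 kJ/s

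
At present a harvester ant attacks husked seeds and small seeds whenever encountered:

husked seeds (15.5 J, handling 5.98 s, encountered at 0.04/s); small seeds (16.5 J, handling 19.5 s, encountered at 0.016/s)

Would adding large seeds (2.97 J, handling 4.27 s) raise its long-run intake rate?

Current rate: (0.04×15.5 + 0.016×16.5)/(1 + 0.04×5.98 + 0.016×19.5) = 0.5699 J/s.
large seeds: E/h = 2.97/4.27 = 0.6956 J/s.
0.6956 > 0.5699, so adding large seeds raises the average — include it.

Yes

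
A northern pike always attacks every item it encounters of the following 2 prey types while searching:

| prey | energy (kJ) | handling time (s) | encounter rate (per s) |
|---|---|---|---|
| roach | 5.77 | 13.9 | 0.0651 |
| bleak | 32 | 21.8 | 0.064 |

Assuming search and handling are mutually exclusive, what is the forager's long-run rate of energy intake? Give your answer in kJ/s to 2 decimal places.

R = Σλ_iE_i / (1 + Σλ_ih_i)
Numerator: 0.0651×5.77 + 0.064×32 = 2.424
Denominator: 1 + 0.0651×13.9 + 0.064×21.8 = 3.3
R = 2.424/3.3 = 0.7344 kJ/s

0.73 kJ/s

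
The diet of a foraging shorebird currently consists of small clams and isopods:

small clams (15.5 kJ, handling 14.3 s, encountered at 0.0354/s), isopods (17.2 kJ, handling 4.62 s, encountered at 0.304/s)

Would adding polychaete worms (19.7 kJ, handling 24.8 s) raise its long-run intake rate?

No

Intake rate on the current diet: R = (0.0354×15.5 + 0.304×17.2) / (1 + 0.0354×14.3 + 0.304×4.62) = 5.777/2.911 = 1.985 kJ/s.
Profitability of polychaete worms: 19.7/24.8 = 0.7944 kJ/s.
Since 0.7944 < R, time spent handling polychaete worms is better spent searching.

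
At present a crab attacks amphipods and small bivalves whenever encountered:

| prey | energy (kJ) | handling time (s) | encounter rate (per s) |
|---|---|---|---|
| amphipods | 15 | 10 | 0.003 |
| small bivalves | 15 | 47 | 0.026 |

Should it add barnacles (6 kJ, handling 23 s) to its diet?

Intake rate on the current diet: R = (0.003×15 + 0.026×15) / (1 + 0.003×10 + 0.026×47) = 0.435/2.252 = 0.1932 kJ/s.
Profitability of barnacles: 6/23 = 0.2609 kJ/s.
Since 0.2609 > R, including barnacles increases the long-run rate.

Yes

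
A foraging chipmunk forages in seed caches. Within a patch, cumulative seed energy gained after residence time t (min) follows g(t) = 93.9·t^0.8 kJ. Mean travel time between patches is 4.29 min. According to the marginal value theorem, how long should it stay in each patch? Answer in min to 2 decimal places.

17.16 min

Optimal t* satisfies g'(t*) = g(t*)/(T + t*).
g'(t) = 0.8·93.9·t^-0.2. Setting 0.8·93.9·t^-0.2 = 93.9·t^0.8/(4.29+t) gives 0.8(4.29+t) = t, so 0.20·t = 0.8×4.29.
t* = 0.8×4.29/0.20 = 17.16 min.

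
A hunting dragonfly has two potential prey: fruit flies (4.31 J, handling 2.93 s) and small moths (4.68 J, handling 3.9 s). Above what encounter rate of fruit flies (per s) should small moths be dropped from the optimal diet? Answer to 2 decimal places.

At the threshold, the rate on fruit flies alone equals the profitability of small moths: λ·4.31/(1 + λ·2.93) = 4.68/3.9 = 1.2.
Rearranging, λ(4.31 − 1.2×2.93) = 1.2, so λ = 1.2/0.794 = 1.511 per s.

1.51 per s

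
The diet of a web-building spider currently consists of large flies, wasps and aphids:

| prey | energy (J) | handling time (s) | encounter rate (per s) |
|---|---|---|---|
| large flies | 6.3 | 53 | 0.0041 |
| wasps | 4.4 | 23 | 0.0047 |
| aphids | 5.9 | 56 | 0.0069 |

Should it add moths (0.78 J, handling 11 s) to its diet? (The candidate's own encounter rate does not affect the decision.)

Yes

On large flies, wasps and aphids alone, R = ΣλE/(1+Σλh) = 0.08722/1.712 = 0.05095 J/s.
Profitability of moths: 0.78/11 = 0.07091 J/s.
Since 0.07091 > R, including moths increases the long-run rate.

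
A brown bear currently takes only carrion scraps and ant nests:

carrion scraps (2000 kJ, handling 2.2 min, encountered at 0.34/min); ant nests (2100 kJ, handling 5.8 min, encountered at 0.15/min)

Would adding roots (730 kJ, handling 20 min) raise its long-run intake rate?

No

Intake rate on the current diet: R = (0.34×2000 + 0.15×2100) / (1 + 0.34×2.2 + 0.15×5.8) = 995/2.618 = 380.1 kJ/min.
Profitability of roots: 730/20 = 36.5 kJ/min.
36.5 < 380.1, so adding roots would lower the average — exclude it.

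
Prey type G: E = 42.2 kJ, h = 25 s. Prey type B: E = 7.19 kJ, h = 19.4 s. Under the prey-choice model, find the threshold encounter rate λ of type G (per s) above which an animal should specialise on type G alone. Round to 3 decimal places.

0.011 per s

At the threshold, the rate on type G alone equals the profitability of type B: λ·42.2/(1 + λ·25) = 7.19/19.4 = 0.3706.
Rearranging, λ(42.2 − 0.3706×25) = 0.3706, so λ = 0.3706/32.93 = 0.01125 per s.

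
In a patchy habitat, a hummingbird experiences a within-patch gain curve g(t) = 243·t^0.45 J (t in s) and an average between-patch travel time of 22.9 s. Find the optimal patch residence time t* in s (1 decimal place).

By the marginal value theorem, leave when the instantaneous gain rate g'(t) equals the habitat-wide average g(t)/(T + t).
g'(t) = 0.45·243·t^-0.55. Setting 0.45·243·t^-0.55 = 243·t^0.45/(22.9+t) gives 0.45(22.9+t) = t, so 0.55·t = 0.45×22.9.
t* = 0.45×22.9/0.55 = 18.74 s.

18.7 s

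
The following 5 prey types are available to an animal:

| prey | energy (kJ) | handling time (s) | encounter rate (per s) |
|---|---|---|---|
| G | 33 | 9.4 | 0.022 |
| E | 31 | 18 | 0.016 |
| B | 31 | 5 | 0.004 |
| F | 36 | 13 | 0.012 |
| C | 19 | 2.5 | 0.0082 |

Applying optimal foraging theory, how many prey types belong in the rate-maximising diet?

Profitabilities (E/h, kJ/s): C 7.6, B 6.2, G 3.51, F 2.77, E 1.72. Add prey in this order while the next type's profitability exceeds the intake rate on those already taken.
Rate on top 1: 0.1527. B: 6.2 > 0.1527 → include.
Rate on top 2: 0.2689. G: 3.51 > 0.2689 → include.
Rate on top 3: 0.8064. F: 2.77 > 0.8064 → include.
Rate on top 4: 1.025. E: 1.72 > 1.025 → include.
Optimal diet: C, B, G, F, E — 5 of 5 types.

5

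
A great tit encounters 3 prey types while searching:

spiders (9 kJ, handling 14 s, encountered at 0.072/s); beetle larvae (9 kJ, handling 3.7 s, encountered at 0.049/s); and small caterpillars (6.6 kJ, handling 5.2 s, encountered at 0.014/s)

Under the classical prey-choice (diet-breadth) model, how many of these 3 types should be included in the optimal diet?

Profitabilities (E/h, kJ/s): beetle larvae 2.43, small caterpillars 1.27, spiders 0.643. Add prey in this order while the next type's profitability exceeds the intake rate on those already taken.
Rate on top 1: 0.3733. small caterpillars: 1.27 > 0.3733 → include.
Rate on top 2: 0.4253. spiders: 0.643 > 0.4253 → include.
Optimal diet: beetle larvae, small caterpillars, spiders — 3 of 3 types.

3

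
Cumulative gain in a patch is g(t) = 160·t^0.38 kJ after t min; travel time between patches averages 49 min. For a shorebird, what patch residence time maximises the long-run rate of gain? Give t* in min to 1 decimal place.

By the marginal value theorem, leave when the instantaneous gain rate g'(t) equals the habitat-wide average g(t)/(T + t).
g'(t) = 0.38·160·t^-0.62. Setting 0.38·160·t^-0.62 = 160·t^0.38/(49+t) gives 0.38(49+t) = t, so 0.62·t = 0.38×49.
t* = 0.38×49/0.62 = 30.03 min.

30.0 min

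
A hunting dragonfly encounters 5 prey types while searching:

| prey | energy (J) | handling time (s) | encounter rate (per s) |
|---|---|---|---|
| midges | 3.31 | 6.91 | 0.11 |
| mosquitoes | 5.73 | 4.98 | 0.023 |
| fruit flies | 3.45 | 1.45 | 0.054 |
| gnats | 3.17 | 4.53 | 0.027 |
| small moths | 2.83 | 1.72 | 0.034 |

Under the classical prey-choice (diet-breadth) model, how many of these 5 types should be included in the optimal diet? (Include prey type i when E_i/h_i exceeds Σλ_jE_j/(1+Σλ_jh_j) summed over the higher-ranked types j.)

5

Profitabilities (E/h, J/s): fruit flies 2.38, small moths 1.65, mosquitoes 1.15, gnats 0.7, midges 0.479. Add prey in this order while the next type's profitability exceeds the intake rate on those already taken.
Rate on top 1: 0.1728. small moths: 1.65 > 0.1728 → include.
Rate on top 2: 0.2485. mosquitoes: 1.15 > 0.2485 → include.
Rate on top 3: 0.3311. gnats: 0.7 > 0.3311 → include.
Rate on top 4: 0.3639. midges: 0.479 > 0.3639 → include.
Optimal diet: fruit flies, small moths, mosquitoes, gnats, midges — 5 of 5 types.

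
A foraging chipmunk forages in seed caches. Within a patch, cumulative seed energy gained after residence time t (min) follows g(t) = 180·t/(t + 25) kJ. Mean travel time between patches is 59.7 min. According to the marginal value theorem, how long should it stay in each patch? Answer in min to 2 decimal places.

38.63 min

By the marginal value theorem, leave when the instantaneous gain rate g'(t) equals the habitat-wide average g(t)/(T + t).
g'(t) = 180·25/(t + 25)². Setting 180·25/(t+25)² = 180t/[(t+25)(59.7+t)] gives 25(59.7+t) = t(t+25), so t² = 25×59.7 = 1492.
t* = √1492 = 38.63 min.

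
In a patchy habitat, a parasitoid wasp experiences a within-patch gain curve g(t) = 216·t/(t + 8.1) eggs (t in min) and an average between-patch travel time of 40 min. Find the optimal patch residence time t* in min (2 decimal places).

Maximise g(t)/(T+t): set derivative to zero → g'(t)(T+t) = g(t).
g'(t) = 216·8.1/(t + 8.1)². Setting 216·8.1/(t+8.1)² = 216t/[(t+8.1)(40+t)] gives 8.1(40+t) = t(t+8.1), so t² = 8.1×40 = 324.
t* = √324 = 18 min.

18.00 min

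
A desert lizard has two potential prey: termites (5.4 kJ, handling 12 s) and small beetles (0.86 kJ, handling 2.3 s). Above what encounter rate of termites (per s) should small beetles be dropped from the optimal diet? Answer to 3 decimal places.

0.410 per s

At the threshold, the rate on termites alone equals the profitability of small beetles: λ·5.4/(1 + λ·12) = 0.86/2.3 = 0.3739.
Rearranging, λ(5.4 − 0.3739×12) = 0.3739, so λ = 0.3739/0.913 = 0.4095 per s.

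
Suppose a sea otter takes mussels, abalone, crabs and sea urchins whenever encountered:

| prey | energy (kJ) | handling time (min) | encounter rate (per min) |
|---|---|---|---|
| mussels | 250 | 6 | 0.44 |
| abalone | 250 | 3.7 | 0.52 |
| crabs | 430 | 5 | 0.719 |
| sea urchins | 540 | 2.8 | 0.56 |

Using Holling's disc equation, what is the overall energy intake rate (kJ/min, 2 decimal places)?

R = Σλ_iE_i / (1 + Σλ_ih_i)
Numerator: 0.44×250 + 0.52×250 + 0.719×430 + 0.56×540 = 851.6
Denominator: 1 + 0.44×6 + 0.52×3.7 + 0.719×5 + 0.56×2.8 = 10.73
R = 851.6/10.73 = 79.39 kJ/min

79.39 kJ/min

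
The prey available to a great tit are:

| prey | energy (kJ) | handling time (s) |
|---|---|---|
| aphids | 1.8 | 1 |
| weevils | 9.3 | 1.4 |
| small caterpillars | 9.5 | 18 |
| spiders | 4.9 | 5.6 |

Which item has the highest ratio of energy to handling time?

Profitability E/h (kJ/s): aphids = 1.8/1 = 1.8, weevils = 9.3/1.4 = 6.64, small caterpillars = 9.5/18 = 0.528, spiders = 4.9/5.6 = 0.875.
Ranked: weevils > aphids > spiders > small caterpillars.

weevils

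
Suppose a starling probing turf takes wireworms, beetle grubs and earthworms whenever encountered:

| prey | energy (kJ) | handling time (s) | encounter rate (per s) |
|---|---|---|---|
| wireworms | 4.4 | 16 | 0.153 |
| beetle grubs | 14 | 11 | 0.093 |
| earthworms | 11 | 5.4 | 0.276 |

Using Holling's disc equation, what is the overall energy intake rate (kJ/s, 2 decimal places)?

R = (0.153×4.4 + 0.093×14 + 0.276×11) / (1 + 0.153×16 + 0.093×11 + 0.276×5.4) = 5.011/5.961 = 0.8406 kJ/s.

0.84 kJ/s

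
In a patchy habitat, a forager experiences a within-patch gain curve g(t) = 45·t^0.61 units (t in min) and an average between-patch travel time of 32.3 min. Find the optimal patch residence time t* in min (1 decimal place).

50.5 min

Maximise g(t)/(T+t): set derivative to zero → g'(t)(T+t) = g(t).
g'(t) = 0.61·45·t^-0.39. Setting 0.61·45·t^-0.39 = 45·t^0.61/(32.3+t) gives 0.61(32.3+t) = t, so 0.39·t = 0.61×32.3.
t* = 0.61×32.3/0.39 = 50.52 min.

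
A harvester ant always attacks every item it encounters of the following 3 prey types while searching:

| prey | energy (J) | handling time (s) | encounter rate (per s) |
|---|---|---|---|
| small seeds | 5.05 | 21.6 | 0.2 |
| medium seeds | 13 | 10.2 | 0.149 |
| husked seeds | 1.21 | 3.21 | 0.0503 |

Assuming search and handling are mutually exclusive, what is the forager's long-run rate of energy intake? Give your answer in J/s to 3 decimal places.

0.430 J/s

R = (0.2×5.05 + 0.149×13 + 0.0503×1.21) / (1 + 0.2×21.6 + 0.149×10.2 + 0.0503×3.21) = 3.008/7.001 = 0.4296 J/s.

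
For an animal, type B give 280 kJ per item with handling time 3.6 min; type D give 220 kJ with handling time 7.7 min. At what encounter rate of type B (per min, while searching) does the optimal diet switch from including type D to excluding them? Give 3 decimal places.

At the threshold, the rate on type B alone equals the profitability of type D: λ·280/(1 + λ·3.6) = 220/7.7 = 28.57.
Rearranging, λ(280 − 28.57×3.6) = 28.57, so λ = 28.57/177.1 = 0.1613 per min.

0.161 per min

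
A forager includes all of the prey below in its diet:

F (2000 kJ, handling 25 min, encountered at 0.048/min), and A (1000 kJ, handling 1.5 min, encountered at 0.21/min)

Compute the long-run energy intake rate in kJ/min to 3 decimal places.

121.670 kJ/min

R = (0.048×2000 + 0.21×1000) / (1 + 0.048×25 + 0.21×1.5) = 306/2.515 = 121.7 kJ/min.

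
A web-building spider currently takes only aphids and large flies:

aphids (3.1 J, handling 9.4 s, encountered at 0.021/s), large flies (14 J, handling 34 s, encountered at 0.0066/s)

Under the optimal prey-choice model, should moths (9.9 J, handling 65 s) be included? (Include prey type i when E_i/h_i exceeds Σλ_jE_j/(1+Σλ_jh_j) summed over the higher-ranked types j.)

Current rate: (0.021×3.1 + 0.0066×14)/(1 + 0.021×9.4 + 0.0066×34) = 0.1108 J/s.
Profitability of moths: 9.9/65 = 0.1523 J/s.
Since 0.1523 > R, including moths increases the long-run rate.

Yes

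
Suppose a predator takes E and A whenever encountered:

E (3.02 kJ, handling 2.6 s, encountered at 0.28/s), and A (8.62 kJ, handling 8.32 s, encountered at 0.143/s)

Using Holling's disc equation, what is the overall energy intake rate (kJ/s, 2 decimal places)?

Energy encountered per unit search time: 0.28×3.02 + 0.143×8.62 = 2.078 kJ/s.
Handling time per unit search time: 0.28×2.6 + 0.143×8.32 = 1.918.
Rate = 2.078/(1 + 1.918) = 0.7123 kJ/s.

0.71 kJ/s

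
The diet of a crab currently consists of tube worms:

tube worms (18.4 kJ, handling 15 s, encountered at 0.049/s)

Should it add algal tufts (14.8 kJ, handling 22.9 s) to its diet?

Yes

Current rate: (0.049×18.4)/(1 + 0.049×15) = 0.5197 kJ/s.
Profitability of algal tufts: 14.8/22.9 = 0.6463 kJ/s.
Since 0.6463 > R, including algal tufts increases the long-run rate.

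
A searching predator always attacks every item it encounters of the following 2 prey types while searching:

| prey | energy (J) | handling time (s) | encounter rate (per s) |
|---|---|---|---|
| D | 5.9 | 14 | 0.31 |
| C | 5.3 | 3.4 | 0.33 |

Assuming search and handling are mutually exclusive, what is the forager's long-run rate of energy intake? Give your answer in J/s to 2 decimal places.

Energy encountered per unit search time: 0.31×5.9 + 0.33×5.3 = 3.578 J/s.
Handling time per unit search time: 0.31×14 + 0.33×3.4 = 5.462.
Rate = 3.578/(1 + 5.462) = 0.5537 J/s.

0.55 J/s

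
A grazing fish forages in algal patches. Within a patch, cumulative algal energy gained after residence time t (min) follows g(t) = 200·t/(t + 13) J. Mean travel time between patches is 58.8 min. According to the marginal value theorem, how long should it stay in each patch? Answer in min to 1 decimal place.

By the marginal value theorem, leave when the instantaneous gain rate g'(t) equals the habitat-wide average g(t)/(T + t).
g'(t) = 200·13/(t + 13)². Setting 200·13/(t+13)² = 200t/[(t+13)(58.8+t)] gives 13(58.8+t) = t(t+13), so t² = 13×58.8 = 764.4.
t* = √764.4 = 27.65 min.

27.6 min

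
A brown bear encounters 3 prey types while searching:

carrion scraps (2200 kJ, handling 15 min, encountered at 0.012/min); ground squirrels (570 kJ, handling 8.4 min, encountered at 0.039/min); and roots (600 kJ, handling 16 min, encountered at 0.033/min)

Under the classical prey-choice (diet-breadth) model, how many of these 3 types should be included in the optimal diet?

Profitabilities (E/h, kJ/min): carrion scraps 147, ground squirrels 67.9, roots 37.5. Add prey in this order while the next type's profitability exceeds the intake rate on those already taken.
Rate on top 1: 22.37. ground squirrels: 67.9 > 22.37 → include.
Rate on top 2: 32.26. roots: 37.5 > 32.26 → include.
Optimal diet: carrion scraps, ground squirrels, roots — 3 of 3 types.

3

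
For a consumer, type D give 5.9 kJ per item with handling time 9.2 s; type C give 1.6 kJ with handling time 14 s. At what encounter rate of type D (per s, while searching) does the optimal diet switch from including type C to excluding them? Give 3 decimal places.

0.024 per s

The zero-one rule: include type C iff E₂/h₂ > λE₁/(1+λh₁). Equality gives the switch point.
λE₁h₂ = E₂ + λE₂h₁ ⇒ λ = E₂/(E₁h₂ − E₂h₁) = 1.6/(82.6 − 14.72) = 0.02357 per s.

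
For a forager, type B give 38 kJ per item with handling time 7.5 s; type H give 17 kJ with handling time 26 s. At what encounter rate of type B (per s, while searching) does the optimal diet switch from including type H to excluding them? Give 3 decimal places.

0.020 per s

At the threshold, the rate on type B alone equals the profitability of type H: λ·38/(1 + λ·7.5) = 17/26 = 0.6538.
Rearranging, λ(38 − 0.6538×7.5) = 0.6538, so λ = 0.6538/33.1 = 0.01976 per s.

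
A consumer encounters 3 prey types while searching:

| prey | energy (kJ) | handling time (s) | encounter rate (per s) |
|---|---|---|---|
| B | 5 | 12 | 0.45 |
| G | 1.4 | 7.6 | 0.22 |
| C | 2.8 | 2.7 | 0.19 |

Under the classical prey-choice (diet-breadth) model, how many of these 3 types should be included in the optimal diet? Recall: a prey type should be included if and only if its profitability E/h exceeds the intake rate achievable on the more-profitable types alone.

2

Profitabilities (E/h, kJ/s): C 1.04, B 0.417, G 0.184. Add prey in this order while the next type's profitability exceeds the intake rate on those already taken.
Rate on top 1: 0.3516. B: 0.417 > 0.3516 → include.
Rate on top 2: 0.4024. G: 0.184 < 0.4024 → exclude; stop.
Optimal diet: C, B — 2 of 3 types.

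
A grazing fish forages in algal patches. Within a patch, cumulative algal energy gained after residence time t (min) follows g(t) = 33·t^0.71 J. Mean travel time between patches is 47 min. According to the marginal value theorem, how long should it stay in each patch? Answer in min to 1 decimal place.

115.1 min

Optimal t* satisfies g'(t*) = g(t*)/(T + t*).
g'(t) = 0.71·33·t^-0.29. Setting 0.71·33·t^-0.29 = 33·t^0.71/(47+t) gives 0.71(47+t) = t, so 0.29·t = 0.71×47.
t* = 0.71×47/0.29 = 115.1 min.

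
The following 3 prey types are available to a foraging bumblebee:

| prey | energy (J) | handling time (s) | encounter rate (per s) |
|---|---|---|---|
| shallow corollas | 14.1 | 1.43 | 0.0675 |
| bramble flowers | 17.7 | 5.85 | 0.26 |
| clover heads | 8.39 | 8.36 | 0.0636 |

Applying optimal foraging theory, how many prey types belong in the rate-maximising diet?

2

E/h in descending order: shallow corollas 9.86, bramble flowers 3.03, clover heads 1 J/s. The optimal diet is the largest prefix of this list for which every included type satisfies E_i/h_i > R on the types above it.
Rate on top 1: 0.868. bramble flowers: 3.03 > 0.868 → include.
Rate on top 2: 2.122. clover heads: 1 < 2.122 → exclude; stop.
Optimal diet: shallow corollas, bramble flowers — 2 of 3 types.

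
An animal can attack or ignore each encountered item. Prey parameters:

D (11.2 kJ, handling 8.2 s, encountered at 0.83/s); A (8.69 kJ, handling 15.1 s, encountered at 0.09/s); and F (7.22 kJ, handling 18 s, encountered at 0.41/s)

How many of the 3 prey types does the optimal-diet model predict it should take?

Profitabilities (E/h, kJ/s): D 1.37, A 0.575, F 0.401. Add prey in this order while the next type's profitability exceeds the intake rate on those already taken.
Rate on top 1: 1.191. A: 0.575 < 1.191 → exclude; stop.
Optimal diet: D — 1 of 3 types.

1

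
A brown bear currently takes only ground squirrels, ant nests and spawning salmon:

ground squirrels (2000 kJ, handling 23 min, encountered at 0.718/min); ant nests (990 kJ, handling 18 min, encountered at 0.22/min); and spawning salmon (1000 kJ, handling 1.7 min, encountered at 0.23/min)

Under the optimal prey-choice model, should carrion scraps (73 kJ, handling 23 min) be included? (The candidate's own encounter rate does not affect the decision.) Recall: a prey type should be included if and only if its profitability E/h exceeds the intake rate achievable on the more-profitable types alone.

Current rate: (0.718×2000 + 0.22×990 + 0.23×1000)/(1 + 0.718×23 + 0.22×18 + 0.23×1.7) = 86.16 kJ/min.
Profitability of carrion scraps: 73/23 = 3.174 kJ/min.
Since 3.174 < R, time spent handling carrion scraps is better spent searching.

No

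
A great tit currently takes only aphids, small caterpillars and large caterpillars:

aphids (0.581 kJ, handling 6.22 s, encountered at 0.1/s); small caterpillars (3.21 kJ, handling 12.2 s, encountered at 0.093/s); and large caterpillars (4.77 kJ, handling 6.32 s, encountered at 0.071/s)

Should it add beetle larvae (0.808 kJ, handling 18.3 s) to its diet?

Current rate: (0.1×0.581 + 0.093×3.21 + 0.071×4.77)/(1 + 0.1×6.22 + 0.093×12.2 + 0.071×6.32) = 0.2169 kJ/s.
beetle larvae: E/h = 0.808/18.3 = 0.04415 kJ/s.
0.04415 < 0.2169, so adding beetle larvae would lower the average — exclude it.

No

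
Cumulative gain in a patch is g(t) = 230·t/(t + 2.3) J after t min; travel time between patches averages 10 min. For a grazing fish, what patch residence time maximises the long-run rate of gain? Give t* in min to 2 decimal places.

4.80 min

By the marginal value theorem, leave when the instantaneous gain rate g'(t) equals the habitat-wide average g(t)/(T + t).
g'(t) = 230·2.3/(t + 2.3)². Setting 230·2.3/(t+2.3)² = 230t/[(t+2.3)(10+t)] gives 2.3(10+t) = t(t+2.3), so t² = 2.3×10 = 23.
t* = √23 = 4.796 min.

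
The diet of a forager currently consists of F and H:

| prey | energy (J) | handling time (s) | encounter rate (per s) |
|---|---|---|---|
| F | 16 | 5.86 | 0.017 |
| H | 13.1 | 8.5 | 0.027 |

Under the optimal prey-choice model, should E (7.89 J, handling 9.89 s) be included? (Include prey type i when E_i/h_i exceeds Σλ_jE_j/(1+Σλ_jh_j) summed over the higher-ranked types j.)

Intake rate on the current diet: R = (0.017×16 + 0.027×13.1) / (1 + 0.017×5.86 + 0.027×8.5) = 0.6257/1.329 = 0.4708 J/s.
Profitability of E: 7.89/9.89 = 0.7978 J/s.
0.7978 > 0.4708, so adding E raises the average — include it.

Yes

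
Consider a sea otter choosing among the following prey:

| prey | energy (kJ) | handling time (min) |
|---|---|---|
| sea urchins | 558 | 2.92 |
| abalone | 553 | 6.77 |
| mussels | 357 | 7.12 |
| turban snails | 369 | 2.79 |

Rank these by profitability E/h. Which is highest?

Profitability E/h (kJ/min): sea urchins = 558/2.92 = 191, abalone = 553/6.77 = 81.7, mussels = 357/7.12 = 50.1, turban snails = 369/2.79 = 132.
Ranked: sea urchins > turban snails > abalone > mussels.

sea urchins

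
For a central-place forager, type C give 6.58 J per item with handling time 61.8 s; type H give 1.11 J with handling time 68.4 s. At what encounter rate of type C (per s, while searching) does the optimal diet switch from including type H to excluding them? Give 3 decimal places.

At the threshold, the rate on type C alone equals the profitability of type H: λ·6.58/(1 + λ·61.8) = 1.11/68.4 = 0.01623.
Rearranging, λ(6.58 − 0.01623×61.8) = 0.01623, so λ = 0.01623/5.577 = 0.00291 per s.

0.003 per s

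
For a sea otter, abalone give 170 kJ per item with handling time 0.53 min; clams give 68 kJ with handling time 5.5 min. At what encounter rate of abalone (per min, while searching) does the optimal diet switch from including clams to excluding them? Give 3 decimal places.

0.076 per min

Drop clams once their profitability E₂/h₂ falls below the rate achievable on abalone alone: E₂/h₂ = λE₁/(1 + λh₁).
Solve for λ: λE₁h₂ = E₂(1 + λh₁) → λ(E₁h₂ − E₂h₁) = E₂ → λ = E₂/(E₁h₂ − E₂h₁).
λ = 68/(170×5.5 − 68×0.53) = 68/899 = 0.07564 per min.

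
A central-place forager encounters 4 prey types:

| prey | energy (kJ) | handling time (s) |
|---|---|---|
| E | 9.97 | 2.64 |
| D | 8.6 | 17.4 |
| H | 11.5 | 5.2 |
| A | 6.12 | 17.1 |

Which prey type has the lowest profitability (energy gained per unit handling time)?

In descending order of E/h:
E: 9.97/2.64 = 3.78 kJ/s
H: 11.5/5.2 = 2.21 kJ/s
D: 8.6/17.4 = 0.494 kJ/s
A: 6.12/17.1 = 0.358 kJ/s

A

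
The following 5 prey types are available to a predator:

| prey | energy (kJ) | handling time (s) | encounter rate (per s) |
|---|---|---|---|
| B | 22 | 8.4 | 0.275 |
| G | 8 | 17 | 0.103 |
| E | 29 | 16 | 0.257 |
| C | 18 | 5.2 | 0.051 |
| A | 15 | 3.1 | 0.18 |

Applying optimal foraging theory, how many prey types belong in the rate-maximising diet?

Rank by E/h (kJ/s): A 4.84, C 3.46, B 2.62, E 1.81, G 0.471. Include each in turn until the next type's E/h falls below the running intake rate.
Rate on top 1: 1.733. C: 3.46 > 1.733 → include.
Rate on top 2: 1.984. B: 2.62 > 1.984 → include.
Rate on top 3: 2.339. E: 1.81 < 2.339 → exclude; stop.
Optimal diet: A, C, B — 3 of 5 types.

3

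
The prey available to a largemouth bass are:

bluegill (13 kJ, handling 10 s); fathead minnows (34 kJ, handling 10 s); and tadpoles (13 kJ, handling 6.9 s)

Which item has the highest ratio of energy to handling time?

Profitability E/h (kJ/s): bluegill = 13/10 = 1.3, fathead minnows = 34/10 = 3.4, tadpoles = 13/6.9 = 1.88.
Ranked: fathead minnows > tadpoles > bluegill.

fathead minnows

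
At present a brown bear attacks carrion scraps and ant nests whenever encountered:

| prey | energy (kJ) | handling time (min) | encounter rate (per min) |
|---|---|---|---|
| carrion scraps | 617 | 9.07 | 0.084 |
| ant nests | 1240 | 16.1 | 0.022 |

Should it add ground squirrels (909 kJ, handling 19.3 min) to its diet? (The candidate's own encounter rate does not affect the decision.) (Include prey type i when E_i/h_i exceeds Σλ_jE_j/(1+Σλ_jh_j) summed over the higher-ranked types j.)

Yes

Intake rate on the current diet: R = (0.084×617 + 0.022×1240) / (1 + 0.084×9.07 + 0.022×16.1) = 79.11/2.116 = 37.38 kJ/min.
ground squirrels: E/h = 909/19.3 = 47.1 kJ/min.
Since 47.1 > R, including ground squirrels increases the long-run rate.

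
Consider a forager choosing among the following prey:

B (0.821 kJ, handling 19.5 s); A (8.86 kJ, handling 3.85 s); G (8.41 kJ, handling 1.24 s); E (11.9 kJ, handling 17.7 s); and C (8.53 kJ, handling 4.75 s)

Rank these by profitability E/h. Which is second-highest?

A

In descending order of E/h:
G: 8.41/1.24 = 6.78 kJ/s
A: 8.86/3.85 = 2.3 kJ/s
C: 8.53/4.75 = 1.8 kJ/s
E: 11.9/17.7 = 0.672 kJ/s
B: 0.821/19.5 = 0.0421 kJ/s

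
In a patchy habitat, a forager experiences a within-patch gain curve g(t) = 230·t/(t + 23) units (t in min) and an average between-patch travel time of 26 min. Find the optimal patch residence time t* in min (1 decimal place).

24.5 min

By the marginal value theorem, leave when the instantaneous gain rate g'(t) equals the habitat-wide average g(t)/(T + t).
g'(t) = 230·23/(t + 23)². Setting 230·23/(t+23)² = 230t/[(t+23)(26+t)] gives 23(26+t) = t(t+23), so t² = 23×26 = 598.
t* = √598 = 24.45 min.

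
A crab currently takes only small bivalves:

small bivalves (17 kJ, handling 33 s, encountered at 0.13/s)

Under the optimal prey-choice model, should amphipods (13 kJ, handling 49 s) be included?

On small bivalves alone, R = ΣλE/(1+Σλh) = 2.21/5.29 = 0.4178 kJ/s.
amphipods: E/h = 13/49 = 0.2653 kJ/s.
0.2653 < 0.4178, so adding amphipods would lower the average — exclude it.

No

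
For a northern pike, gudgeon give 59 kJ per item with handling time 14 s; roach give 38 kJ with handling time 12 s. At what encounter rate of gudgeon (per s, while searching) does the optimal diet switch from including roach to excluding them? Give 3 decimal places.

0.216 per s

At the threshold, the rate on gudgeon alone equals the profitability of roach: λ·59/(1 + λ·14) = 38/12 = 3.167.
Rearranging, λ(59 − 3.167×14) = 3.167, so λ = 3.167/14.67 = 0.2159 per s.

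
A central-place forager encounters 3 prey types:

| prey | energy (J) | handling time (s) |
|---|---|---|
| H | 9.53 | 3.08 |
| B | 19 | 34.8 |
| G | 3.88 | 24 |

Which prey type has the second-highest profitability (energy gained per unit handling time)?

In descending order of E/h:
H: 9.53/3.08 = 3.09 J/s
B: 19/34.8 = 0.546 J/s
G: 3.88/24 = 0.162 J/s

B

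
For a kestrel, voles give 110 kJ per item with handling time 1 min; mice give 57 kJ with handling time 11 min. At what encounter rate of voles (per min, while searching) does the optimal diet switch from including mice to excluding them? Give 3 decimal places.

0.049 per min

The zero-one rule: include mice iff E₂/h₂ > λE₁/(1+λh₁). Equality gives the switch point.
λE₁h₂ = E₂ + λE₂h₁ ⇒ λ = E₂/(E₁h₂ − E₂h₁) = 57/(1210 − 57) = 0.04944 per min.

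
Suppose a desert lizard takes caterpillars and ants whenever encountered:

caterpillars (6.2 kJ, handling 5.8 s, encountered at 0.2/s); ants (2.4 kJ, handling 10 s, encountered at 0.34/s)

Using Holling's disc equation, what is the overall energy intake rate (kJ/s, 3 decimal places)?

Energy encountered per unit search time: 0.2×6.2 + 0.34×2.4 = 2.056 kJ/s.
Handling time per unit search time: 0.2×5.8 + 0.34×10 = 4.56.
Rate = 2.056/(1 + 4.56) = 0.3698 kJ/s.

0.370 kJ/s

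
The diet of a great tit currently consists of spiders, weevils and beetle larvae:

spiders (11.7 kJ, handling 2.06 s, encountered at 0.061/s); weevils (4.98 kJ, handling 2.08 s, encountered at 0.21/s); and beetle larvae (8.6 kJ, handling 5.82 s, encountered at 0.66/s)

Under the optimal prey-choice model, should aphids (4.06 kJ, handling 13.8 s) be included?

No

Intake rate on the current diet: R = (0.061×11.7 + 0.21×4.98 + 0.66×8.6) / (1 + 0.061×2.06 + 0.21×2.08 + 0.66×5.82) = 7.436/5.404 = 1.376 kJ/s.
aphids: E/h = 4.06/13.8 = 0.2942 kJ/s.
Since 0.2942 < R, time spent handling aphids is better spent searching.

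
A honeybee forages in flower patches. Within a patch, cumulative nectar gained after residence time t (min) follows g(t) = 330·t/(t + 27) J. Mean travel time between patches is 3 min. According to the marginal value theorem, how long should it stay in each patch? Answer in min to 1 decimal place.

9.0 min

By the marginal value theorem, leave when the instantaneous gain rate g'(t) equals the habitat-wide average g(t)/(T + t).
g'(t) = 330·27/(t + 27)². Setting 330·27/(t+27)² = 330t/[(t+27)(3+t)] gives 27(3+t) = t(t+27), so t² = 27×3 = 81.
t* = √81 = 9 min.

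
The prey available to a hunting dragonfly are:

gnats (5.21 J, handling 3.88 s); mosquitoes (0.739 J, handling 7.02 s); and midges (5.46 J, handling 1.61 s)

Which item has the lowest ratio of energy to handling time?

Profitability E/h (J/s): gnats = 5.21/3.88 = 1.34, mosquitoes = 0.739/7.02 = 0.105, midges = 5.46/1.61 = 3.39.
Ranked: midges > gnats > mosquitoes.

mosquitoes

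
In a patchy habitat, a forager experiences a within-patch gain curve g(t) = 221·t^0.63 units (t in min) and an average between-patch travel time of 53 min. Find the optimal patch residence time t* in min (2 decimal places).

90.24 min

By the marginal value theorem, leave when the instantaneous gain rate g'(t) equals the habitat-wide average g(t)/(T + t).
g'(t) = 0.63·221·t^-0.37. Setting 0.63·221·t^-0.37 = 221·t^0.63/(53+t) gives 0.63(53+t) = t, so 0.37·t = 0.63×53.
t* = 0.63×53/0.37 = 90.24 min.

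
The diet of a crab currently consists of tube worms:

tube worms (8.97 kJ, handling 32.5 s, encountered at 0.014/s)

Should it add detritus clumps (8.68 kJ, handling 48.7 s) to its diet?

Yes

On tube worms alone, R = ΣλE/(1+Σλh) = 0.1256/1.455 = 0.08631 kJ/s.
detritus clumps: E/h = 8.68/48.7 = 0.1782 kJ/s.
0.1782 > 0.08631, so adding detritus clumps raises the average — include it.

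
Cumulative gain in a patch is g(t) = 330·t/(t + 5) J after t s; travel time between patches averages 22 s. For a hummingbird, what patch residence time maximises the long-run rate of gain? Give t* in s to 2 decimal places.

10.49 s

Maximise g(t)/(T+t): set derivative to zero → g'(t)(T+t) = g(t).
g'(t) = 330·5/(t + 5)². Setting 330·5/(t+5)² = 330t/[(t+5)(22+t)] gives 5(22+t) = t(t+5), so t² = 5×22 = 110.
t* = √110 = 10.49 s.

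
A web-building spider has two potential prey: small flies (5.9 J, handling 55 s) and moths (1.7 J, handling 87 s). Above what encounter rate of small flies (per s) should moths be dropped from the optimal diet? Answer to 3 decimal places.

0.004 per s

Drop moths once their profitability E₂/h₂ falls below the rate achievable on small flies alone: E₂/h₂ = λE₁/(1 + λh₁).
Solve for λ: λE₁h₂ = E₂(1 + λh₁) → λ(E₁h₂ − E₂h₁) = E₂ → λ = E₂/(E₁h₂ − E₂h₁).
λ = 1.7/(5.9×87 − 1.7×55) = 1.7/419.8 = 0.00405 per s.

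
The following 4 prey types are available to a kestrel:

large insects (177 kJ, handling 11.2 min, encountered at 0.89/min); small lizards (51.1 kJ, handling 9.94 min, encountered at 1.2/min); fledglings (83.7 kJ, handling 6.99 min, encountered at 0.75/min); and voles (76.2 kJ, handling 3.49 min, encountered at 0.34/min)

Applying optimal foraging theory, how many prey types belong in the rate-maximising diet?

2

Rank by E/h (kJ/min): voles 21.8, large insects 15.8, fledglings 12, small lizards 5.14. Include each in turn until the next type's E/h falls below the running intake rate.
Rate on top 1: 11.85. large insects: 15.8 > 11.85 → include.
Rate on top 2: 15.09. fledglings: 12 < 15.09 → exclude; stop.
Optimal diet: voles, large insects — 2 of 4 types.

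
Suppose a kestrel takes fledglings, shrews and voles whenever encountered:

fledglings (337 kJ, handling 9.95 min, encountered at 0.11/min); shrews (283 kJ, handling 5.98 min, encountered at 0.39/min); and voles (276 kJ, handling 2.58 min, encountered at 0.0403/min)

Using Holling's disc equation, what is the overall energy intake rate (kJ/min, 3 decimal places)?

34.998 kJ/min

Energy encountered per unit search time: 0.11×337 + 0.39×283 + 0.0403×276 = 158.6 kJ/min.
Handling time per unit search time: 0.11×9.95 + 0.39×5.98 + 0.0403×2.58 = 3.531.
Rate = 158.6/(1 + 3.531) = 35 kJ/min.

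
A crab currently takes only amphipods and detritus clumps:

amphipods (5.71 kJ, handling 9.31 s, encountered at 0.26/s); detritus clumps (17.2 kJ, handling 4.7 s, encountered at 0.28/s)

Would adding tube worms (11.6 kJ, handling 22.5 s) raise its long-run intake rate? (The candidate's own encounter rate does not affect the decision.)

On amphipods and detritus clumps alone, R = ΣλE/(1+Σλh) = 6.301/4.737 = 1.33 kJ/s.
Profitability of tube worms: 11.6/22.5 = 0.5156 kJ/s.
0.5156 < 1.33, so adding tube worms would lower the average — exclude it.

No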